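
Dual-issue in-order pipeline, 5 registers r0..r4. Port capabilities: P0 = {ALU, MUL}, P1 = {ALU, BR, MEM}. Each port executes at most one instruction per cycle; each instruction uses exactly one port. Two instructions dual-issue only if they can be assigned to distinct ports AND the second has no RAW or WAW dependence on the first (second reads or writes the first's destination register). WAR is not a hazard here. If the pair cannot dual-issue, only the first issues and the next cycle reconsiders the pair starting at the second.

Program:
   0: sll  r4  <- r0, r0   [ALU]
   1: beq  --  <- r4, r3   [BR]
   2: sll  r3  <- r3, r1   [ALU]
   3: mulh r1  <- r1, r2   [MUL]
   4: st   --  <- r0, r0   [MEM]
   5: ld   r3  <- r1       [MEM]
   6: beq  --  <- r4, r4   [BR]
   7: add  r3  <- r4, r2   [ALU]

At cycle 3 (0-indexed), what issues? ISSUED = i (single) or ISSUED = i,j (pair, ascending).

ISSUED = 5

c0: i0 sll.ALU  RAW r4
c1: i1,i2 beq.BR sll.ALU  pair
c2: i3,i4 mulh.MUL st.MEM  pair
c3: i5 ld.MEM  no-port MEM/BR
c4: i6,i7 beq.BR add.ALU  pair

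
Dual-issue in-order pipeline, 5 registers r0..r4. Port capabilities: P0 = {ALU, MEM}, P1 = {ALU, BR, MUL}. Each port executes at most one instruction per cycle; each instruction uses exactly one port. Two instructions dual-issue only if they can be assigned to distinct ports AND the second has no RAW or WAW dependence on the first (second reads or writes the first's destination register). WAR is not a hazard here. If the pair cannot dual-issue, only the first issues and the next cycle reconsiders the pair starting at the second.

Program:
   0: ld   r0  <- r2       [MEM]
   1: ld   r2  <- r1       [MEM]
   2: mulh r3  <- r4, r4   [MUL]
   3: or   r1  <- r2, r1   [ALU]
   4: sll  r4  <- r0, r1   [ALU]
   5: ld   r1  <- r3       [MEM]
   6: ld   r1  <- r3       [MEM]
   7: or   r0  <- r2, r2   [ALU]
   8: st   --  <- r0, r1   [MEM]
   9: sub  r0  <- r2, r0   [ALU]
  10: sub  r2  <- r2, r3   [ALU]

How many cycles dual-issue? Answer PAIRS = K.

  cy0 -> i0 (ld) no-port MEM/MEM
  cy1 -> i1,i2 (ld/mulh) 2-wide
  cy2 -> i3 (or) RAW r1
  cy3 -> i4,i5 (sll/ld) 2-wide
  cy4 -> i6,i7 (ld/or) 2-wide
  cy5 -> i8,i9 (st/sub) 2-wide
  cy6 -> i10 (sub) tail

PAIRS = 4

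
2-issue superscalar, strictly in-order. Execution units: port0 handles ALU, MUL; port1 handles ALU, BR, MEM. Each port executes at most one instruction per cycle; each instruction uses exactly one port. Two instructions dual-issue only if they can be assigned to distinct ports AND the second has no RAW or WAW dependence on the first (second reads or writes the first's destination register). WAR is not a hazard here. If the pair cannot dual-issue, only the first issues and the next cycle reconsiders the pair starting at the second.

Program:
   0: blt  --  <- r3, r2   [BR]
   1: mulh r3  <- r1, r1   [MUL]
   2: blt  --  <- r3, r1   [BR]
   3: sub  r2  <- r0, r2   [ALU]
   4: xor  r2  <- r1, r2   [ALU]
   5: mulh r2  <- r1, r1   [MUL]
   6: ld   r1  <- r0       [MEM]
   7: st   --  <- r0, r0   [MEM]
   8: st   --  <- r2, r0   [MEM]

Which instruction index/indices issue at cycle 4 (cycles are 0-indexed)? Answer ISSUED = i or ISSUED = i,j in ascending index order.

ISSUED = 7

  cy0 -> i0/i1 (blt mulh) dual
  cy1 -> i2/i3 (blt sub) dual
  cy2 -> i4 (xor) WAW r2
  cy3 -> i5/i6 (mulh ld) dual
  cy4 -> i7 (st) no-port MEM/MEM
  cy5 -> i8 (st) tail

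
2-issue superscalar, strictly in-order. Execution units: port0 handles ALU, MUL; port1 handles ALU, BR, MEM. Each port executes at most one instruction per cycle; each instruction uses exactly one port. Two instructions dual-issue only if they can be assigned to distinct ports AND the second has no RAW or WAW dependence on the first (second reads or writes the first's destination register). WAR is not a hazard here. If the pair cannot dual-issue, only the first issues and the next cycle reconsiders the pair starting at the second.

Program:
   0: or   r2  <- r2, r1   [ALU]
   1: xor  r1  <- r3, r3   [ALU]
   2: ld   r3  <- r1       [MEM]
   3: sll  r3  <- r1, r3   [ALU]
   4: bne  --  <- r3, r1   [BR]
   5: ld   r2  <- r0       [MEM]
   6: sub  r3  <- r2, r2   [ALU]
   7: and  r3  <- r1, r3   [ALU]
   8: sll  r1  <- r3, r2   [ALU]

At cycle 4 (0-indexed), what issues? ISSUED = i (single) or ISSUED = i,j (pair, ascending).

#0 head=0: or xor i0&i1 pair
#1 head=2: ld i2 RAW+WAW r3
#2 head=3: sll i3 RAW r3
#3 head=4: bne i4 no-port BR/MEM
#4 head=5: ld i5 RAW r2
#5 head=6: sub i6 RAW+WAW r3
#6 head=7: and i7 RAW r3
#7 head=8: sll i8 tail

ISSUED = 5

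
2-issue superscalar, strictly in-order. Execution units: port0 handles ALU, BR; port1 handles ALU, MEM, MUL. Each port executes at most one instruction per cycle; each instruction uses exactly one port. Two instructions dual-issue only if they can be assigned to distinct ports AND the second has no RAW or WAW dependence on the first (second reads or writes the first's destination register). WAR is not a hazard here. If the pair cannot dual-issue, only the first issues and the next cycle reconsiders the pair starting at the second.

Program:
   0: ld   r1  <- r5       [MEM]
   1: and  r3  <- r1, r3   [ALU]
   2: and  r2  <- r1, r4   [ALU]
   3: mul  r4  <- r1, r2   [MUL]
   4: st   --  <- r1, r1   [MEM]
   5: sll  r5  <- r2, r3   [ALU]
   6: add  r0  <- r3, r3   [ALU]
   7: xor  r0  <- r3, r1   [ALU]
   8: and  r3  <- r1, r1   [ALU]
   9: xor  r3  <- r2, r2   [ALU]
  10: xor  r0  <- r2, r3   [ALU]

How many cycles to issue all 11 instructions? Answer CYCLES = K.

#0 head=0: ld.MEM i0 RAW r1
#1 head=1: and.ALU+and.ALU i1+i2 2-wide
#2 head=3: mul.MUL i3 no-port MUL/MEM
#3 head=4: st.MEM+sll.ALU i4+i5 2-wide
#4 head=6: add.ALU i6 WAW r0
#5 head=7: xor.ALU+and.ALU i7+i8 2-wide
#6 head=9: xor.ALU i9 RAW r3
#7 head=10: xor.ALU i10 tail

CYCLES = 8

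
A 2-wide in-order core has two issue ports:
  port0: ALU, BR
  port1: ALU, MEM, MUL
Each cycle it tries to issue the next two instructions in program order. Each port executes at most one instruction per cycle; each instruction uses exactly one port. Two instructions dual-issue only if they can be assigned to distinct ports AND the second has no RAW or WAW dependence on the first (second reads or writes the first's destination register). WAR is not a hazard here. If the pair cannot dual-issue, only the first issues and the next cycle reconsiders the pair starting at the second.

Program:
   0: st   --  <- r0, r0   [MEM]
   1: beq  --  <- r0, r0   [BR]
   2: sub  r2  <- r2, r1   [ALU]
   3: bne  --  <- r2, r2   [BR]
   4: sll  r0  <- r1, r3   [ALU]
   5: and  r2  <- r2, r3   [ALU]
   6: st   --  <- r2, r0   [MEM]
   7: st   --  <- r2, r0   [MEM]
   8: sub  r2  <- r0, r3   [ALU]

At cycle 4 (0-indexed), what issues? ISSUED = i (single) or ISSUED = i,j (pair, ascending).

ISSUED = 6

#0 head=0: st;beq i0+i1 dual
#1 head=2: sub i2 RAW r2
#2 head=3: bne;sll i3+i4 dual
#3 head=5: and i5 RAW r2
#4 head=6: st i6 no-port MEM/MEM
#5 head=7: st;sub i7+i8 dual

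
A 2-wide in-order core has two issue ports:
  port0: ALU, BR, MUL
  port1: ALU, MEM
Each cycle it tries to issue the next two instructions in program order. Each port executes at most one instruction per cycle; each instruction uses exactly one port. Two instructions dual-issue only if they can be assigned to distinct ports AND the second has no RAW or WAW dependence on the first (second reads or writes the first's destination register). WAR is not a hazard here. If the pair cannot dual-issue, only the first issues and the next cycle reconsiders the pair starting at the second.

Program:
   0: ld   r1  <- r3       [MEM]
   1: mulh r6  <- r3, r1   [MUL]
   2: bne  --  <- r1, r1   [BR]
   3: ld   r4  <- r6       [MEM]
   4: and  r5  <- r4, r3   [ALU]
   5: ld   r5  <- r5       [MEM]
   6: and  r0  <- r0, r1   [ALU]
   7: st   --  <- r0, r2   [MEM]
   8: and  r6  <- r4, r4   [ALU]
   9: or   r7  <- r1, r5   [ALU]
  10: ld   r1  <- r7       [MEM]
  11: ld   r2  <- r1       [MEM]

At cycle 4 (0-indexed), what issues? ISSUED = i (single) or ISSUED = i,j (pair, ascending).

ISSUED = 5,6

t=0 i0:ld ; RAW r1
t=1 i1:mulh ; no-port MUL/BR
t=2 i2/i3:bne/ld ; dual
t=3 i4:and ; RAW+WAW r5
t=4 i5/i6:ld/and ; dual
t=5 i7/i8:st/and ; dual
t=6 i9:or ; RAW r7
t=7 i10:ld ; no-port MEM/MEM
t=8 i11:ld ; tail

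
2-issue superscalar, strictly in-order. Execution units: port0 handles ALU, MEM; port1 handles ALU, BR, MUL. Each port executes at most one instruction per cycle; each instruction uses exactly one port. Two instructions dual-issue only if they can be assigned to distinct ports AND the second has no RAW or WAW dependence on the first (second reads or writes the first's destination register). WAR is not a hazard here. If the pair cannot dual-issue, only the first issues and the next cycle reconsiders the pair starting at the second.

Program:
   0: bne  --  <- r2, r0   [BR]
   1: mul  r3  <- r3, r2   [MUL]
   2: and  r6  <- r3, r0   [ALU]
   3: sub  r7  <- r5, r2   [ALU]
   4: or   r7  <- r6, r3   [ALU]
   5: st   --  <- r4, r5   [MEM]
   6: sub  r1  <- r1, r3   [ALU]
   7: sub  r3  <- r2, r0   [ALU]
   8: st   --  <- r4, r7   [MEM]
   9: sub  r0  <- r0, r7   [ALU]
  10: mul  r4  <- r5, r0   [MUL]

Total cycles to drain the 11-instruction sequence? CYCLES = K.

0. bne.BR @i0  | no-port BR/MUL
1. mul.MUL @i1  | RAW r3
2. and.ALU sub.ALU @i2/i3  | 2-wide
3. or.ALU st.MEM @i4/i5  | 2-wide
4. sub.ALU sub.ALU @i6/i7  | 2-wide
5. st.MEM sub.ALU @i8/i9  | 2-wide
6. mul.MUL @i10  | tail

CYCLES = 7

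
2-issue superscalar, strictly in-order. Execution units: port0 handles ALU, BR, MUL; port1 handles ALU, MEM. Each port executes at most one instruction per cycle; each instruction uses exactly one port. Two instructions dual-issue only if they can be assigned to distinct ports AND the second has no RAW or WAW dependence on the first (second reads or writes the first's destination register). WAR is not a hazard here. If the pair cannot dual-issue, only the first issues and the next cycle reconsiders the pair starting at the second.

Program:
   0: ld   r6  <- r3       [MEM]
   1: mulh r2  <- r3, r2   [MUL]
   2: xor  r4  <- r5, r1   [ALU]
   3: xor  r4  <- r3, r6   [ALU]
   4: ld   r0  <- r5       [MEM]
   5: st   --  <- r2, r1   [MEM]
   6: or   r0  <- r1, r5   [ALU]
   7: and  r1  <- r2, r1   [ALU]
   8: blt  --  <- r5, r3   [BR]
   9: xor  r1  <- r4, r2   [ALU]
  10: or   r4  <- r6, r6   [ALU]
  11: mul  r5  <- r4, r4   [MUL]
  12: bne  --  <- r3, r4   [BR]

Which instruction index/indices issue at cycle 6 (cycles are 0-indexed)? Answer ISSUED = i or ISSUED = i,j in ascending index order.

ISSUED = 11

t=0 i0+i1:ld.MEM;mulh.MUL ; dual
t=1 i2:xor.ALU ; WAW r4
t=2 i3+i4:xor.ALU;ld.MEM ; dual
t=3 i5+i6:st.MEM;or.ALU ; dual
t=4 i7+i8:and.ALU;blt.BR ; dual
t=5 i9+i10:xor.ALU;or.ALU ; dual
t=6 i11:mul.MUL ; no-port MUL/BR
t=7 i12:bne.BR ; tail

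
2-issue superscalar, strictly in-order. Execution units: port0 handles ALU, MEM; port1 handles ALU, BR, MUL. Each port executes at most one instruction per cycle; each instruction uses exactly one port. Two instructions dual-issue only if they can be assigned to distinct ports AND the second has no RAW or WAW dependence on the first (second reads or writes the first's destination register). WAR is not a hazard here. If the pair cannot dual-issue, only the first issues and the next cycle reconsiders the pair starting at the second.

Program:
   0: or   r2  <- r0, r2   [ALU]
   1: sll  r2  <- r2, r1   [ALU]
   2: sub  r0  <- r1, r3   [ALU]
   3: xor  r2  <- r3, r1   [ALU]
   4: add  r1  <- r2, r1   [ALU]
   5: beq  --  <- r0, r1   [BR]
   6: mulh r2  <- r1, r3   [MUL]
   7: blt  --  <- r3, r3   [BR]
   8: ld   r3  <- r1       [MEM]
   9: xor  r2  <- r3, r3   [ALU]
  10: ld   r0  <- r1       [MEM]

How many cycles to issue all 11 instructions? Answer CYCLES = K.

c0: i0 or  RAW+WAW r2
c1: i1,i2 sll/sub  pair
c2: i3 xor  RAW r2
c3: i4 add  RAW r1
c4: i5 beq  no-port BR/MUL
c5: i6 mulh  no-port MUL/BR
c6: i7,i8 blt/ld  pair
c7: i9,i10 xor/ld  pair

CYCLES = 8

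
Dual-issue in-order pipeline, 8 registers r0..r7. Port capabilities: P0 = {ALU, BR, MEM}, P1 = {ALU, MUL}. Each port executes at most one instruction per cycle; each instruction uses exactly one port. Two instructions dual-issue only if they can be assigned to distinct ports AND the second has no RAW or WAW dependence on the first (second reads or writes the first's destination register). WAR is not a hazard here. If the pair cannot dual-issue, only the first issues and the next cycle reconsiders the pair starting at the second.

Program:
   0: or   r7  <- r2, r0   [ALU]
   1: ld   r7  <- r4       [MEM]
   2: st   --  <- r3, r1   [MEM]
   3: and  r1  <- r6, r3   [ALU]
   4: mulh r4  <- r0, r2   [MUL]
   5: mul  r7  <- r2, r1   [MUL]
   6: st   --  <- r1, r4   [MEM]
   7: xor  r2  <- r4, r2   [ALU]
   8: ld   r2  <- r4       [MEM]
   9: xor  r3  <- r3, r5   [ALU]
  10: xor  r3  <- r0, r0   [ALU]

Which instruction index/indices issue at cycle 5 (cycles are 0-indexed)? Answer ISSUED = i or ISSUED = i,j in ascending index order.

ISSUED = 7

#0 head=0: or.ALU i0 WAW r7
#1 head=1: ld.MEM i1 no-port MEM/MEM
#2 head=2: st.MEM and.ALU i2+i3 2-wide
#3 head=4: mulh.MUL i4 no-port MUL/MUL
#4 head=5: mul.MUL st.MEM i5+i6 2-wide
#5 head=7: xor.ALU i7 WAW r2
#6 head=8: ld.MEM xor.ALU i8+i9 2-wide
#7 head=10: xor.ALU i10 tail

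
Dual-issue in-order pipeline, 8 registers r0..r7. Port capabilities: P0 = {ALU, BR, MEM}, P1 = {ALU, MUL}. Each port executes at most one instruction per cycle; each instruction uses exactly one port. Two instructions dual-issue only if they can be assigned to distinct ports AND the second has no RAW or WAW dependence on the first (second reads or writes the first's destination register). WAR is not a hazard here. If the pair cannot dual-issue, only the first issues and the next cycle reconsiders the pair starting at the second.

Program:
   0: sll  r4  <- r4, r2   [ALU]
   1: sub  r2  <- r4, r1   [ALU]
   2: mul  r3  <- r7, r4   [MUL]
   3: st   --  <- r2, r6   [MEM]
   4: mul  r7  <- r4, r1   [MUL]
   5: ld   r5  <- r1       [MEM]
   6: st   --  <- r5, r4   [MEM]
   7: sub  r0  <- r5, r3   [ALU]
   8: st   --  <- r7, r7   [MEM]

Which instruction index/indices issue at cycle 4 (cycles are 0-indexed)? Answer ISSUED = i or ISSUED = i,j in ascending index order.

[0] i0  sll.ALU  -- RAW r4
[1] i1/i2  sub.ALU/mul.MUL  -- pair
[2] i3/i4  st.MEM/mul.MUL  -- pair
[3] i5  ld.MEM  -- no-port MEM/MEM
[4] i6/i7  st.MEM/sub.ALU  -- pair
[5] i8  st.MEM  -- tail

ISSUED = 6,7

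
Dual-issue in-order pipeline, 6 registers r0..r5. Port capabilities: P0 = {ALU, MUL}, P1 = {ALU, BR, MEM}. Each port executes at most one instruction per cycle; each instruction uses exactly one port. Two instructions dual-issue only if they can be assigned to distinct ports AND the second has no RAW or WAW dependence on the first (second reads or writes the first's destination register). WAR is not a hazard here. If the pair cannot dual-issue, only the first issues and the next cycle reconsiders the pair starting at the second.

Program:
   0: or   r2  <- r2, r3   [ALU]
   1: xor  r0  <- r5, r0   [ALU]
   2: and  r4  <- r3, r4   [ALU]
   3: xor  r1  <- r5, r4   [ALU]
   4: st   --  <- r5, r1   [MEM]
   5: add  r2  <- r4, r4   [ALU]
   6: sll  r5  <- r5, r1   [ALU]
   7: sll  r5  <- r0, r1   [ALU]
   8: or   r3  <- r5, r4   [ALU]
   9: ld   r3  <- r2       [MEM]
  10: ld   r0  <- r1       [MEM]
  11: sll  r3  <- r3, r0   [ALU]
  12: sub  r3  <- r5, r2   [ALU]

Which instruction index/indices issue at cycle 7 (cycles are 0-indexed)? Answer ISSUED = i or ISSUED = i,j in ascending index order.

ISSUED = 9

c0: i0,i1 or xor  2-wide
c1: i2 and  RAW r4
c2: i3 xor  RAW r1
c3: i4,i5 st add  2-wide
c4: i6 sll  WAW r5
c5: i7 sll  RAW r5
c6: i8 or  WAW r3
c7: i9 ld  no-port MEM/MEM
c8: i10 ld  RAW r0
c9: i11 sll  WAW r3
c10: i12 sub  tail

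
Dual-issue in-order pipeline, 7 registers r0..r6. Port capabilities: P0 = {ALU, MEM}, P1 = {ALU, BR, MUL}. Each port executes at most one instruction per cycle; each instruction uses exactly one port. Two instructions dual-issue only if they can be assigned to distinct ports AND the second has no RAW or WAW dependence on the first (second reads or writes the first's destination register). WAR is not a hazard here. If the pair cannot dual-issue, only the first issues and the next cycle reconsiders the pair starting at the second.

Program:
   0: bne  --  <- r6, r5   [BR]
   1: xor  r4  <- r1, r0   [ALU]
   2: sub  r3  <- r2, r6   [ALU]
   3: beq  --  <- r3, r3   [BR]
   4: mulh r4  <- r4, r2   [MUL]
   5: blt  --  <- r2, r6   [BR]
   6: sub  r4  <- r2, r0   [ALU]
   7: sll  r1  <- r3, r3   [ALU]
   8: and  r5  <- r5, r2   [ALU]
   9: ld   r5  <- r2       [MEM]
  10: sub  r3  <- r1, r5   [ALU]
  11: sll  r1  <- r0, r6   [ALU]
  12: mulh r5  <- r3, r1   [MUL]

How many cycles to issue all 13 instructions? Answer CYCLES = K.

c0: i0&i1 bne+xor  pair
c1: i2 sub  RAW r3
c2: i3 beq  no-port BR/MUL
c3: i4 mulh  no-port MUL/BR
c4: i5&i6 blt+sub  pair
c5: i7&i8 sll+and  pair
c6: i9 ld  RAW r5
c7: i10&i11 sub+sll  pair
c8: i12 mulh  tail

CYCLES = 9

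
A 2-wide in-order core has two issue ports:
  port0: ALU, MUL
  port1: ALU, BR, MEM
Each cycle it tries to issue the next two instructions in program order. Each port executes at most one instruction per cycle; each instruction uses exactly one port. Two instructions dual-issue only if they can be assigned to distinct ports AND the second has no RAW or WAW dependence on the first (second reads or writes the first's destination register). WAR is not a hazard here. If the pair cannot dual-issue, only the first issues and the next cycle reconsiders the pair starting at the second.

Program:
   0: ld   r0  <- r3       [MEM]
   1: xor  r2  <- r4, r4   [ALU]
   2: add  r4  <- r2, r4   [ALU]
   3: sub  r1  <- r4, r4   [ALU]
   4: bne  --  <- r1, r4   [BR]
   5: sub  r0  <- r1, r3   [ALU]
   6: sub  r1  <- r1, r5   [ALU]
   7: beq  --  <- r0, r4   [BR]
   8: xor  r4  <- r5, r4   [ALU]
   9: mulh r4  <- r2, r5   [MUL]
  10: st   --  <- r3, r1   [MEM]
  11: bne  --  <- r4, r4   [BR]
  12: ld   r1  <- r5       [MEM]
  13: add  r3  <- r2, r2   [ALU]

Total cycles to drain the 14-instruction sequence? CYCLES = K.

[0] i0+i1  ld.MEM/xor.ALU  -- 2-wide
[1] i2  add.ALU  -- RAW r4
[2] i3  sub.ALU  -- RAW r1
[3] i4+i5  bne.BR/sub.ALU  -- 2-wide
[4] i6+i7  sub.ALU/beq.BR  -- 2-wide
[5] i8  xor.ALU  -- WAW r4
[6] i9+i10  mulh.MUL/st.MEM  -- 2-wide
[7] i11  bne.BR  -- no-port BR/MEM
[8] i12+i13  ld.MEM/add.ALU  -- 2-wide

CYCLES = 9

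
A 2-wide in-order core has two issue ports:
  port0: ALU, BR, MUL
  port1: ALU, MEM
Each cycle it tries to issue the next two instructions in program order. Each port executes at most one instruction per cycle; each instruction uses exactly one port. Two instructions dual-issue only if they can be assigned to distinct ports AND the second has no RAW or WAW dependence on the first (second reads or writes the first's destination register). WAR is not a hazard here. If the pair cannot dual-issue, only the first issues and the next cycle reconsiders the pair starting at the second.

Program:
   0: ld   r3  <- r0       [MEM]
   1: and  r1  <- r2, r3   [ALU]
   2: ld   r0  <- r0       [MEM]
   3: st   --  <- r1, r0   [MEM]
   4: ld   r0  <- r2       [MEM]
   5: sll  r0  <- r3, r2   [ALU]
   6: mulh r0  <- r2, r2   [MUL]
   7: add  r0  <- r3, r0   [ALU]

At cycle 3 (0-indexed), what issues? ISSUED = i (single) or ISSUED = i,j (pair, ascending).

ISSUED = 4

t=0 i0:ld.MEM ; RAW r3
t=1 i1+i2:and.ALU/ld.MEM ; pair
t=2 i3:st.MEM ; no-port MEM/MEM
t=3 i4:ld.MEM ; WAW r0
t=4 i5:sll.ALU ; WAW r0
t=5 i6:mulh.MUL ; RAW+WAW r0
t=6 i7:add.ALU ; tail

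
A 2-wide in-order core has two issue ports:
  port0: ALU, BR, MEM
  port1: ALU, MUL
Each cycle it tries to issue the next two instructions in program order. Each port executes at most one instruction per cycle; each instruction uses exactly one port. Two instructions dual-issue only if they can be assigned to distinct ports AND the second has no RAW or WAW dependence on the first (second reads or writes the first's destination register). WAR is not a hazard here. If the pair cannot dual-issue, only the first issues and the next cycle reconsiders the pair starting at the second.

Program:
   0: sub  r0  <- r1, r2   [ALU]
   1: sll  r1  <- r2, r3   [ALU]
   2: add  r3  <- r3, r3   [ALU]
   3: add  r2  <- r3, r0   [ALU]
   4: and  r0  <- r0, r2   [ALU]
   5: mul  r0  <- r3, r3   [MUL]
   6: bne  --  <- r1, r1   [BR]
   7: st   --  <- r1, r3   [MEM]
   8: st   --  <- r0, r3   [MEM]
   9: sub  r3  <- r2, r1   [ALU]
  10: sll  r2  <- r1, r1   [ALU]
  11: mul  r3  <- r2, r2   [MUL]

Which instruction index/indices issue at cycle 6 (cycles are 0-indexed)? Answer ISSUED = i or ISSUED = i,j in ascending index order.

[0] i0,i1  sub.ALU/sll.ALU  -- dual
[1] i2  add.ALU  -- RAW r3
[2] i3  add.ALU  -- RAW r2
[3] i4  and.ALU  -- WAW r0
[4] i5,i6  mul.MUL/bne.BR  -- dual
[5] i7  st.MEM  -- no-port MEM/MEM
[6] i8,i9  st.MEM/sub.ALU  -- dual
[7] i10  sll.ALU  -- RAW r2
[8] i11  mul.MUL  -- tail

ISSUED = 8,9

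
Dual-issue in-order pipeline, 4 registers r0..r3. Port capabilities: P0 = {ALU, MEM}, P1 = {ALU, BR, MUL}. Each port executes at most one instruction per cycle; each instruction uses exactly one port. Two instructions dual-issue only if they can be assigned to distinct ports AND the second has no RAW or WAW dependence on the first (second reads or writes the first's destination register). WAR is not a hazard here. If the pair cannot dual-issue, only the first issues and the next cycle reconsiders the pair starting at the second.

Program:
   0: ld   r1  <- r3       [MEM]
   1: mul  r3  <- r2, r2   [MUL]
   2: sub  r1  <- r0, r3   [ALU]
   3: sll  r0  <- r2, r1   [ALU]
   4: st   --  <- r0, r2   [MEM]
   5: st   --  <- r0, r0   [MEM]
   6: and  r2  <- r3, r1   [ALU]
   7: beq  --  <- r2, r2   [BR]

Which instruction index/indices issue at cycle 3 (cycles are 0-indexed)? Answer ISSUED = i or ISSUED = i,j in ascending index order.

ISSUED = 4

0. ld.MEM;mul.MUL @i0&i1  | pair
1. sub.ALU @i2  | RAW r1
2. sll.ALU @i3  | RAW r0
3. st.MEM @i4  | no-port MEM/MEM
4. st.MEM;and.ALU @i5&i6  | pair
5. beq.BR @i7  | tail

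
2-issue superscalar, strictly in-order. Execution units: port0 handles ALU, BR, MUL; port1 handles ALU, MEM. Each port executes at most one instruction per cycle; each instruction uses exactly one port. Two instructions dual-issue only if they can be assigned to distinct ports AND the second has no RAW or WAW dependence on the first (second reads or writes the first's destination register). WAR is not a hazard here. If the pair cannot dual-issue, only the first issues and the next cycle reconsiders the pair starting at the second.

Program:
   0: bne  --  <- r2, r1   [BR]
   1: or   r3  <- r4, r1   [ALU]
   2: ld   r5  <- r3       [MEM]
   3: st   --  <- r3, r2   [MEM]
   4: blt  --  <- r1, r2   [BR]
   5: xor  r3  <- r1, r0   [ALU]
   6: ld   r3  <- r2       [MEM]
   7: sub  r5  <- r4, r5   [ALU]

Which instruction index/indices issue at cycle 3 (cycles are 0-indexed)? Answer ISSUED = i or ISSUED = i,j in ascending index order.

ISSUED = 5

t=0 i0/i1:bne.BR or.ALU ; 2-wide
t=1 i2:ld.MEM ; no-port MEM/MEM
t=2 i3/i4:st.MEM blt.BR ; 2-wide
t=3 i5:xor.ALU ; WAW r3
t=4 i6/i7:ld.MEM sub.ALU ; 2-wide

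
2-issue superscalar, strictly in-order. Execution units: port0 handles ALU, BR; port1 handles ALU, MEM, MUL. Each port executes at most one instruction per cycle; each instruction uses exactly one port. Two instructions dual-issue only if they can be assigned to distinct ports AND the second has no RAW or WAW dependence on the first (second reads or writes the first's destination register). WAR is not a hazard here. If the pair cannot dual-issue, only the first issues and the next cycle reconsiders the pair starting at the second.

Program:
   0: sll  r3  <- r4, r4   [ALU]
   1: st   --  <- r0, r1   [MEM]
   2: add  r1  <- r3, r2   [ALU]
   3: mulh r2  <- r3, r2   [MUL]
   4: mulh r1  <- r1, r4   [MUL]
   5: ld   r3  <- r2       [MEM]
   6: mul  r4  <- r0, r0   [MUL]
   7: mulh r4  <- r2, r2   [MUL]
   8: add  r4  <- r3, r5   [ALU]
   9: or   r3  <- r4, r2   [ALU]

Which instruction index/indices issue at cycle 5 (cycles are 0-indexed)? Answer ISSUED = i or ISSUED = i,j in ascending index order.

ISSUED = 7

#0 head=0: sll st i0/i1 dual
#1 head=2: add mulh i2/i3 dual
#2 head=4: mulh i4 no-port MUL/MEM
#3 head=5: ld i5 no-port MEM/MUL
#4 head=6: mul i6 no-port MUL/MUL
#5 head=7: mulh i7 WAW r4
#6 head=8: add i8 RAW r4
#7 head=9: or i9 tail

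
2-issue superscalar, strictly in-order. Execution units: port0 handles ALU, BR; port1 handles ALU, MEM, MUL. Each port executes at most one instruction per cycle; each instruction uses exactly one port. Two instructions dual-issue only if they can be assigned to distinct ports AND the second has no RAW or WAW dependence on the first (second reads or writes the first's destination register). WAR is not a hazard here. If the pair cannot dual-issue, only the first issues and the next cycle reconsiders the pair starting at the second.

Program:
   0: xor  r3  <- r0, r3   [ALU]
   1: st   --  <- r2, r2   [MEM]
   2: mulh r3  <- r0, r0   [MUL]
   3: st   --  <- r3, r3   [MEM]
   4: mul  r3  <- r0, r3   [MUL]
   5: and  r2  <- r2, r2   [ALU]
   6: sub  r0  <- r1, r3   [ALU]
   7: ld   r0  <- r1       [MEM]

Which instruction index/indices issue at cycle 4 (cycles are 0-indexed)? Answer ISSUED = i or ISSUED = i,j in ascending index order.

#0 head=0: xor.ALU+st.MEM i0,i1 2-wide
#1 head=2: mulh.MUL i2 no-port MUL/MEM
#2 head=3: st.MEM i3 no-port MEM/MUL
#3 head=4: mul.MUL+and.ALU i4,i5 2-wide
#4 head=6: sub.ALU i6 WAW r0
#5 head=7: ld.MEM i7 tail

ISSUED = 6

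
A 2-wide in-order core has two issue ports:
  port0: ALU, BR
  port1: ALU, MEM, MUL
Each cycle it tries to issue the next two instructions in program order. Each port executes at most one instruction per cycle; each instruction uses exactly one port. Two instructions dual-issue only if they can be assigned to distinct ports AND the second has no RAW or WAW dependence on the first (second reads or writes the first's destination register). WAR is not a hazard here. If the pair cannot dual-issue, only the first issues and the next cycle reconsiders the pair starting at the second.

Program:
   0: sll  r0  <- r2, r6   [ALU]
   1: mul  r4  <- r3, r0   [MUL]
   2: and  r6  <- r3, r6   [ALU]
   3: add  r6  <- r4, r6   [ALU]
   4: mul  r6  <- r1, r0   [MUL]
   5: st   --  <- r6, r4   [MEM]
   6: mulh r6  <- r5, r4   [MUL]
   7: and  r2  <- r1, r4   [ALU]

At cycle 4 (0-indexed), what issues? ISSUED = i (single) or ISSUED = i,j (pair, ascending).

[0] i0  sll.ALU  -- RAW r0
[1] i1+i2  mul.MUL+and.ALU  -- pair
[2] i3  add.ALU  -- WAW r6
[3] i4  mul.MUL  -- no-port MUL/MEM
[4] i5  st.MEM  -- no-port MEM/MUL
[5] i6+i7  mulh.MUL+and.ALU  -- pair

ISSUED = 5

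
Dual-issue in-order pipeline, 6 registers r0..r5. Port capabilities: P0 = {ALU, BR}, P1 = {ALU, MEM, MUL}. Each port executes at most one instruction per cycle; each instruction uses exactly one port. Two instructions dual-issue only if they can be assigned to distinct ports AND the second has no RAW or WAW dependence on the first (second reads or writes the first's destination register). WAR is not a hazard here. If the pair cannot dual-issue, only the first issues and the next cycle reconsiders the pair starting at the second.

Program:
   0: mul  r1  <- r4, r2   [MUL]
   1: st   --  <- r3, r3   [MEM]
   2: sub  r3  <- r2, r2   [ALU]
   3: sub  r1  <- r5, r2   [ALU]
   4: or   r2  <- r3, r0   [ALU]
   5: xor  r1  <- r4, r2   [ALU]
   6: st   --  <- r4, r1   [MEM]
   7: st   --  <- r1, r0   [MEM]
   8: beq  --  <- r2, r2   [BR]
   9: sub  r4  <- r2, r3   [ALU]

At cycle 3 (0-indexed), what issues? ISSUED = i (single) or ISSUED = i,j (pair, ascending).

ISSUED = 5

0. mul @i0  | no-port MUL/MEM
1. st sub @i1&i2  | 2-wide
2. sub or @i3&i4  | 2-wide
3. xor @i5  | RAW r1
4. st @i6  | no-port MEM/MEM
5. st beq @i7&i8  | 2-wide
6. sub @i9  | tail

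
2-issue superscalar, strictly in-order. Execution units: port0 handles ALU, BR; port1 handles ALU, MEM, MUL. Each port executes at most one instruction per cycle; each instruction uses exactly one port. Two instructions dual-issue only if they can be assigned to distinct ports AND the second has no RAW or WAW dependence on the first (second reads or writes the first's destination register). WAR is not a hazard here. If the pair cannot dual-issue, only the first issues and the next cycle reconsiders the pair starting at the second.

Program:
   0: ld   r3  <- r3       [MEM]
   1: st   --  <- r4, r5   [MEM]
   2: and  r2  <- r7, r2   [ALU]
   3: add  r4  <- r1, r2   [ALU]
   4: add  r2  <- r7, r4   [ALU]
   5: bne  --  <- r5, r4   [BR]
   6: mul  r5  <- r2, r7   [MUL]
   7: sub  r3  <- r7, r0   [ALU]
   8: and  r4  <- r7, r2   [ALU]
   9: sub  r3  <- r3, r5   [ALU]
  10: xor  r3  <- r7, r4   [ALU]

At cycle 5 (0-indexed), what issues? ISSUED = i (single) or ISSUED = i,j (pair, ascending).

[0] i0  ld  -- no-port MEM/MEM
[1] i1+i2  st/and  -- dual
[2] i3  add  -- RAW r4
[3] i4+i5  add/bne  -- dual
[4] i6+i7  mul/sub  -- dual
[5] i8+i9  and/sub  -- dual
[6] i10  xor  -- tail

ISSUED = 8,9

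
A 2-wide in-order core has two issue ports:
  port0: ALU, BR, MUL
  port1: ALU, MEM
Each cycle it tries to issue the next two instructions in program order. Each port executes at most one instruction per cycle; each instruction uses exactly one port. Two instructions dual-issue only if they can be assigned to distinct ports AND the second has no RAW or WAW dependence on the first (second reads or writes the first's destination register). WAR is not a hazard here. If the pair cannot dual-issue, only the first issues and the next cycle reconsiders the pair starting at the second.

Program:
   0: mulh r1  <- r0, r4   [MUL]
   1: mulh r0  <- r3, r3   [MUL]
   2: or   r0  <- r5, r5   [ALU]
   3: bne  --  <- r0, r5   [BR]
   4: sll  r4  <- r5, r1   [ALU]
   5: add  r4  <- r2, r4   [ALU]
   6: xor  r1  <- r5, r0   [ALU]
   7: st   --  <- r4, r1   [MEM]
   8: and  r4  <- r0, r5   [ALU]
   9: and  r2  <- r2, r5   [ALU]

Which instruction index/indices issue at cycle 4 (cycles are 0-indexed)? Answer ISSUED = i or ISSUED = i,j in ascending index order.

ISSUED = 5,6

t=0 i0:mulh ; no-port MUL/MUL
t=1 i1:mulh ; WAW r0
t=2 i2:or ; RAW r0
t=3 i3/i4:bne+sll ; pair
t=4 i5/i6:add+xor ; pair
t=5 i7/i8:st+and ; pair
t=6 i9:and ; tail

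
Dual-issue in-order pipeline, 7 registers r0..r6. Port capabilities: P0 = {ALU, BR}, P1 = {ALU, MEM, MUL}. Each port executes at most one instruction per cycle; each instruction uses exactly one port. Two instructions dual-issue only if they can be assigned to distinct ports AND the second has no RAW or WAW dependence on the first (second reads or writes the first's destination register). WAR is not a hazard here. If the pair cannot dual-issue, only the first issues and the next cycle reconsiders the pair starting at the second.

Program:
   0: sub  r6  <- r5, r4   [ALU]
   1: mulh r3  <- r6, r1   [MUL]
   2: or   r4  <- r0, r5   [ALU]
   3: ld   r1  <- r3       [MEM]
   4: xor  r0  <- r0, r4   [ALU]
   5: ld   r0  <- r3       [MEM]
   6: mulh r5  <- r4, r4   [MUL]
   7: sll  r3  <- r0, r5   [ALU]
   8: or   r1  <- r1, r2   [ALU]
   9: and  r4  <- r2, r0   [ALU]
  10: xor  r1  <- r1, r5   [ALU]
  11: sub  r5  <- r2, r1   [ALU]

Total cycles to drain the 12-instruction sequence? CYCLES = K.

c0: i0 sub.ALU  RAW r6
c1: i1&i2 mulh.MUL/or.ALU  pair
c2: i3&i4 ld.MEM/xor.ALU  pair
c3: i5 ld.MEM  no-port MEM/MUL
c4: i6 mulh.MUL  RAW r5
c5: i7&i8 sll.ALU/or.ALU  pair
c6: i9&i10 and.ALU/xor.ALU  pair
c7: i11 sub.ALU  tail

CYCLES = 8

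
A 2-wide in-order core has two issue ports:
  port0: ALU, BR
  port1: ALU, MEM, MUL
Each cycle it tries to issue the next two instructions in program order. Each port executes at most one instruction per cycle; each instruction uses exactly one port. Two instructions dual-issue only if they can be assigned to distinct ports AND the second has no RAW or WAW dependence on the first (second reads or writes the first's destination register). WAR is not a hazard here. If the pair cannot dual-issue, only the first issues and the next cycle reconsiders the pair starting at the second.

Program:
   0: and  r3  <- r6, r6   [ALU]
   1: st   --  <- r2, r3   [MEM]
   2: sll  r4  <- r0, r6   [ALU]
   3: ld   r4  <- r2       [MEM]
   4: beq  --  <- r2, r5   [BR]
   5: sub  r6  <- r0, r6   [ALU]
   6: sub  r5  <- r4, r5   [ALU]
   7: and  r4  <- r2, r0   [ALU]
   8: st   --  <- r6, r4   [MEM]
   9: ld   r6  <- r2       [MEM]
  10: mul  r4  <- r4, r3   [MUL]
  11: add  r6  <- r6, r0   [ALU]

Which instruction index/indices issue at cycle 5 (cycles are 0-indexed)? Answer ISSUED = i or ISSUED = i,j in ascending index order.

ISSUED = 8

t=0 i0:and ; RAW r3
t=1 i1/i2:st sll ; dual
t=2 i3/i4:ld beq ; dual
t=3 i5/i6:sub sub ; dual
t=4 i7:and ; RAW r4
t=5 i8:st ; no-port MEM/MEM
t=6 i9:ld ; no-port MEM/MUL
t=7 i10/i11:mul add ; dual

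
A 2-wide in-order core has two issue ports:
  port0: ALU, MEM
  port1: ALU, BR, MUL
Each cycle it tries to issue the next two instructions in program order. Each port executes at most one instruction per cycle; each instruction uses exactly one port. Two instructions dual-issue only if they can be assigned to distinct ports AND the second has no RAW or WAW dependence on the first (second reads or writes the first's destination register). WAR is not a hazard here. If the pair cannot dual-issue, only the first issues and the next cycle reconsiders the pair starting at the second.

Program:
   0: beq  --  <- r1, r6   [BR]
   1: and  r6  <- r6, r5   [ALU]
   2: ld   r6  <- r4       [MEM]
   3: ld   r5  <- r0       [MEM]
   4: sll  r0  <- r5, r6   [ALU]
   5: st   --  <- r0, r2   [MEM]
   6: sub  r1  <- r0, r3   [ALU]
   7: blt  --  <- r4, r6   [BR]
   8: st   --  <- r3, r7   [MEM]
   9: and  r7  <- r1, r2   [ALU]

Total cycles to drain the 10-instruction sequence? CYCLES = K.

#0 head=0: beq and i0/i1 pair
#1 head=2: ld i2 no-port MEM/MEM
#2 head=3: ld i3 RAW r5
#3 head=4: sll i4 RAW r0
#4 head=5: st sub i5/i6 pair
#5 head=7: blt st i7/i8 pair
#6 head=9: and i9 tail

CYCLES = 7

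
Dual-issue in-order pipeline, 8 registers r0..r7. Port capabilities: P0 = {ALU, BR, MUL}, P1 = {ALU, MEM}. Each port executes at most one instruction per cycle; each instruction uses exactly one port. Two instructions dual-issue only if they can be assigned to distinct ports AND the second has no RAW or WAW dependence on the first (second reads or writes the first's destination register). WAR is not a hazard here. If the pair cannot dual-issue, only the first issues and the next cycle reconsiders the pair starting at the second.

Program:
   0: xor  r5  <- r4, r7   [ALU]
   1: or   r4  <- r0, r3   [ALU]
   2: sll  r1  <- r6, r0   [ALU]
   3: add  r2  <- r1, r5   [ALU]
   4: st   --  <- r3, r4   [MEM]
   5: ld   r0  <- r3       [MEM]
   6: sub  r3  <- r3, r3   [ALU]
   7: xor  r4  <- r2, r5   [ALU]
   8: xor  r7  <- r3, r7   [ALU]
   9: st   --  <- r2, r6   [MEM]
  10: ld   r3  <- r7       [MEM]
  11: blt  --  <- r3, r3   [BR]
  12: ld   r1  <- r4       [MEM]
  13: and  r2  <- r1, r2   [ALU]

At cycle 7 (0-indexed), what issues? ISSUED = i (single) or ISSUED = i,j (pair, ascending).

  cy0 -> i0+i1 (xor;or) 2-wide
  cy1 -> i2 (sll) RAW r1
  cy2 -> i3+i4 (add;st) 2-wide
  cy3 -> i5+i6 (ld;sub) 2-wide
  cy4 -> i7+i8 (xor;xor) 2-wide
  cy5 -> i9 (st) no-port MEM/MEM
  cy6 -> i10 (ld) RAW r3
  cy7 -> i11+i12 (blt;ld) 2-wide
  cy8 -> i13 (and) tail

ISSUED = 11,12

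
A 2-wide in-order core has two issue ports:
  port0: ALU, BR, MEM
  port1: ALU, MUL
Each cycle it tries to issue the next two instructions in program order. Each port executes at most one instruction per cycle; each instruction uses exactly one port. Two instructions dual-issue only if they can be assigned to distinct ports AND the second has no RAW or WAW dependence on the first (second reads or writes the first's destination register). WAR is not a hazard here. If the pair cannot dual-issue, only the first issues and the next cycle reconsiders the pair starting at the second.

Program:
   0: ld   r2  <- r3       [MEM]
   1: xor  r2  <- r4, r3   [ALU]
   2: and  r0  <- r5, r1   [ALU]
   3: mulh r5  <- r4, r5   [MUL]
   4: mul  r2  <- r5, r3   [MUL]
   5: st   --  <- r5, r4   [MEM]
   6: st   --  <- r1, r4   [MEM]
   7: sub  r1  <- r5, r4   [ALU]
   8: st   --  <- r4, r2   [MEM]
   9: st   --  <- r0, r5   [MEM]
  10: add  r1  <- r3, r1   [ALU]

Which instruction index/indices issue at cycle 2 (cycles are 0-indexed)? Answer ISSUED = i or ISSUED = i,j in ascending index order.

c0: i0 ld.MEM  WAW r2
c1: i1+i2 xor.ALU+and.ALU  pair
c2: i3 mulh.MUL  no-port MUL/MUL
c3: i4+i5 mul.MUL+st.MEM  pair
c4: i6+i7 st.MEM+sub.ALU  pair
c5: i8 st.MEM  no-port MEM/MEM
c6: i9+i10 st.MEM+add.ALU  pair

ISSUED = 3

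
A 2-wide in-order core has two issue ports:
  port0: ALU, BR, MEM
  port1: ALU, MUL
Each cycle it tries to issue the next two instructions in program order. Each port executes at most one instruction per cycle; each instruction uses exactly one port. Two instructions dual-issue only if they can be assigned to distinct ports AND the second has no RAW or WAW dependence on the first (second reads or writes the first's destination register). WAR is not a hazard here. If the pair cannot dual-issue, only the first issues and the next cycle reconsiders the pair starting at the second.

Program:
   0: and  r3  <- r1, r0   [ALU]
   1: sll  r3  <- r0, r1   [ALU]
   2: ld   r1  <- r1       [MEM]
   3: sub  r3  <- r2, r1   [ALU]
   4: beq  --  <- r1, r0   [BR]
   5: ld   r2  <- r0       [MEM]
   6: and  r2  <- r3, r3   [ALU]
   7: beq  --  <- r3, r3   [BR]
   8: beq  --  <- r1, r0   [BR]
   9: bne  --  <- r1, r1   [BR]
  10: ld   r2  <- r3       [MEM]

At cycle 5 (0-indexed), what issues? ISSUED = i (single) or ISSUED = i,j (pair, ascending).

ISSUED = 8

[0] i0  and.ALU  -- WAW r3
[1] i1+i2  sll.ALU/ld.MEM  -- pair
[2] i3+i4  sub.ALU/beq.BR  -- pair
[3] i5  ld.MEM  -- WAW r2
[4] i6+i7  and.ALU/beq.BR  -- pair
[5] i8  beq.BR  -- no-port BR/BR
[6] i9  bne.BR  -- no-port BR/MEM
[7] i10  ld.MEM  -- tail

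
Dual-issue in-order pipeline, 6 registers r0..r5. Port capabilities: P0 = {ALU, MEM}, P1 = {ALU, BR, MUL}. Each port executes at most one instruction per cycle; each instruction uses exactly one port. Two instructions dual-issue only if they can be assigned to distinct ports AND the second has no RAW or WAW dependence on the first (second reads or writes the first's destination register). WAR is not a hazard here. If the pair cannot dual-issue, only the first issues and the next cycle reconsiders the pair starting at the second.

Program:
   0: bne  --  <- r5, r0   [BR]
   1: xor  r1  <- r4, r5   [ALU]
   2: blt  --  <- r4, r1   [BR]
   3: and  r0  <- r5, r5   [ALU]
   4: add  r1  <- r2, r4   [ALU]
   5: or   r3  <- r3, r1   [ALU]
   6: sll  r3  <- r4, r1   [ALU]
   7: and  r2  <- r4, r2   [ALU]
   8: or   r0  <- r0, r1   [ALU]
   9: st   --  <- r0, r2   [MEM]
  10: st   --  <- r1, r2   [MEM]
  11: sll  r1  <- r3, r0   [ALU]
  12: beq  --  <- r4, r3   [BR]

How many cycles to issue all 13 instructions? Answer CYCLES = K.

[0] i0/i1  bne+xor  -- pair
[1] i2/i3  blt+and  -- pair
[2] i4  add  -- RAW r1
[3] i5  or  -- WAW r3
[4] i6/i7  sll+and  -- pair
[5] i8  or  -- RAW r0
[6] i9  st  -- no-port MEM/MEM
[7] i10/i11  st+sll  -- pair
[8] i12  beq  -- tail

CYCLES = 9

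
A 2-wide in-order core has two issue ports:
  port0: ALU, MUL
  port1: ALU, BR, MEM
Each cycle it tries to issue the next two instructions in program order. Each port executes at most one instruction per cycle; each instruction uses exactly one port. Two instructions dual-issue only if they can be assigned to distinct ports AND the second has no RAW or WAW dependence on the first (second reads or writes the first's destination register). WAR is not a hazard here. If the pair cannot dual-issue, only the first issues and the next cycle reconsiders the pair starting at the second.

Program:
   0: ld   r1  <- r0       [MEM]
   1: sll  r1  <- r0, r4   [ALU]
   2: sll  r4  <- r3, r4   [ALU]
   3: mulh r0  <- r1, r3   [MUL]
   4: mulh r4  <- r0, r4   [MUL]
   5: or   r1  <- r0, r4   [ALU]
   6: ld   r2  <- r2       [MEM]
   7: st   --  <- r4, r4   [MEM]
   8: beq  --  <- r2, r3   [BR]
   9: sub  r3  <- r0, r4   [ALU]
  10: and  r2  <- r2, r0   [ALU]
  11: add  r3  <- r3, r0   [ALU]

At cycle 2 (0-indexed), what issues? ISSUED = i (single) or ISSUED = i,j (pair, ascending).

0. ld.MEM @i0  | WAW r1
1. sll.ALU sll.ALU @i1+i2  | 2-wide
2. mulh.MUL @i3  | no-port MUL/MUL
3. mulh.MUL @i4  | RAW r4
4. or.ALU ld.MEM @i5+i6  | 2-wide
5. st.MEM @i7  | no-port MEM/BR
6. beq.BR sub.ALU @i8+i9  | 2-wide
7. and.ALU add.ALU @i10+i11  | 2-wide

ISSUED = 3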